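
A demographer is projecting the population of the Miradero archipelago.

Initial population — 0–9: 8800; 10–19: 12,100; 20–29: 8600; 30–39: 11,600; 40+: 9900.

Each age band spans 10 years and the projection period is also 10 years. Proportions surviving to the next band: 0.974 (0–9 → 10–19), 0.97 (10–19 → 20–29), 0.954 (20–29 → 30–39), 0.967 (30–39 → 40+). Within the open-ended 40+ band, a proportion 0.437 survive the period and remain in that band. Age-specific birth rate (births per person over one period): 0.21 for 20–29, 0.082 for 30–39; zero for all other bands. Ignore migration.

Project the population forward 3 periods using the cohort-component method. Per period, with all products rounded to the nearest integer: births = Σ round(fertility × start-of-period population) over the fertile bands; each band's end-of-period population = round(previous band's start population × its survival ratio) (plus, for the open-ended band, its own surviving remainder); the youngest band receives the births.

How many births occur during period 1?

2757

— Period 1 —
Births: 8600 × 0.21 = 1806, 11600 × 0.082 = 951 → total 2757
10–19: 8800 × 0.974 = 8571
20–29: 12100 × 0.97 = 11737
30–39: 8600 × 0.954 = 8204
40+: 11600 × 0.967 + 9900 × 0.437 = 11217 + 4326 = 15543
End of period: [2757, 8571, 11737, 8204, 15543]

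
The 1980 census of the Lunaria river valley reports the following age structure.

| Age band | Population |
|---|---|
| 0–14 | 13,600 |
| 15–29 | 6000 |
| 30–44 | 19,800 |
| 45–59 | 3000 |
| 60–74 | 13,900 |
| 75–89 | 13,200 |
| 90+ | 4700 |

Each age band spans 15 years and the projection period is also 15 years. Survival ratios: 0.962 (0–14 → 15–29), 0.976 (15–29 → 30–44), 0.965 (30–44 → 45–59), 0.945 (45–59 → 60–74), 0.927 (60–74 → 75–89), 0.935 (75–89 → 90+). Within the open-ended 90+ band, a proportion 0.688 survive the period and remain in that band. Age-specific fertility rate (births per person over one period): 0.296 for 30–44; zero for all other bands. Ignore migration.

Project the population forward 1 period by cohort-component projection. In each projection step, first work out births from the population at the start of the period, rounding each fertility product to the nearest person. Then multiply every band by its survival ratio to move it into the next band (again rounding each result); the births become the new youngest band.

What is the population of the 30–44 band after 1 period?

[period 1]
Births: 19800 * 0.296 = 5861
15–29: 13600 * 0.962 = 13083
30–44: 6000 * 0.976 = 5856
45–59: 19800 * 0.965 = 19107
60–74: 3000 * 0.945 = 2835
75–89: 13900 * 0.927 = 12885
90+: 13200 * 0.935 + 4700 * 0.688 = 12342 + 3234 = 15576
Population now: 0–14=5861, 15–29=13083, 30–44=5856, 45–59=19107, 60–74=2835, 75–89=12885, 90+=15576

5856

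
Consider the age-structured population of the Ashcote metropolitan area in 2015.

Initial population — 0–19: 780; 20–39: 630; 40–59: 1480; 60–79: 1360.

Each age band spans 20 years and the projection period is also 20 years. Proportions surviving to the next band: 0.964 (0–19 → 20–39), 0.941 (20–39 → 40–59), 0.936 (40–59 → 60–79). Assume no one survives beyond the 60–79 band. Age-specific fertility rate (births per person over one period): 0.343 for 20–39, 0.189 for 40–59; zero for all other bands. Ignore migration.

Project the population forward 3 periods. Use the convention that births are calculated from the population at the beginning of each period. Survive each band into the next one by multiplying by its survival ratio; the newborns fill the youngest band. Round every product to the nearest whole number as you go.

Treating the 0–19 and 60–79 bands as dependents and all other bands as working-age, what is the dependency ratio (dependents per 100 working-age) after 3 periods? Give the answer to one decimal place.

119.1

Call the groups 1 to 4, youngest first.
Period 1.
Births: 630 × 0.343 = 216, 1480 × 0.189 = 280 ⇒ total 496
Group 2: 780 × 0.964 = 752
Group 3: 630 × 0.941 = 593
Group 4: 1480 × 0.936 = 1385
→ [496, 752, 593, 1385]
Period 2.
Births: 752 × 0.343 = 258, 593 × 0.189 = 112 ⇒ total 370
Group 2: 496 × 0.964 = 478
Group 3: 752 × 0.941 = 708
Group 4: 593 × 0.936 = 555
→ [370, 478, 708, 555]
Period 3.
Births: 478 × 0.343 = 164, 708 × 0.189 = 134 ⇒ total 298
Group 2: 370 × 0.964 = 357
Group 3: 478 × 0.941 = 450
Group 4: 708 × 0.936 = 663
→ [298, 357, 450, 663]
Dependents (band 0–19 + band 60–79) = 298 + 663 = 961; working-age = 807; ratio = 961/807 × 100 = 119.1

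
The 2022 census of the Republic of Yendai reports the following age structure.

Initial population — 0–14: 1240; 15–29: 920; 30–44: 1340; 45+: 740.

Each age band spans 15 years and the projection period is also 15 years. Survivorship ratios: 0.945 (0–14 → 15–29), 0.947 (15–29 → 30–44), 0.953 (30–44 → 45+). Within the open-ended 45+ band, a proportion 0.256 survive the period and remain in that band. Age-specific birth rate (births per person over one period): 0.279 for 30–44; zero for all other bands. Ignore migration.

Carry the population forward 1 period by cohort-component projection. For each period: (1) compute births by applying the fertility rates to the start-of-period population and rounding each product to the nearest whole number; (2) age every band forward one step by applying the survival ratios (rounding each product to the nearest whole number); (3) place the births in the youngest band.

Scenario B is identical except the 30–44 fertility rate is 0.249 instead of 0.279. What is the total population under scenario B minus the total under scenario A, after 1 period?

-40

Period 1:
Births: 1340 × 0.279 = 374
15–29: 1240 × 0.945 = 1172
30–44: 920 × 0.947 = 871
45+: 1340 × 0.953 + 740 × 0.256 = 1277 + 189 = 1466
→ [374, 1172, 871, 1466]
Scenario A total after 1 period: 3883
Scenario B projection —
Period 1:
Births: 1340 × 0.249 = 334
15–29: 1240 × 0.945 = 1172
30–44: 920 × 0.947 = 871
45+: 1340 × 0.953 + 740 × 0.256 = 1277 + 189 = 1466
→ [334, 1172, 871, 1466]
Scenario B total after 1 period: 3843
Difference B − A = 3843 − 3883 = -40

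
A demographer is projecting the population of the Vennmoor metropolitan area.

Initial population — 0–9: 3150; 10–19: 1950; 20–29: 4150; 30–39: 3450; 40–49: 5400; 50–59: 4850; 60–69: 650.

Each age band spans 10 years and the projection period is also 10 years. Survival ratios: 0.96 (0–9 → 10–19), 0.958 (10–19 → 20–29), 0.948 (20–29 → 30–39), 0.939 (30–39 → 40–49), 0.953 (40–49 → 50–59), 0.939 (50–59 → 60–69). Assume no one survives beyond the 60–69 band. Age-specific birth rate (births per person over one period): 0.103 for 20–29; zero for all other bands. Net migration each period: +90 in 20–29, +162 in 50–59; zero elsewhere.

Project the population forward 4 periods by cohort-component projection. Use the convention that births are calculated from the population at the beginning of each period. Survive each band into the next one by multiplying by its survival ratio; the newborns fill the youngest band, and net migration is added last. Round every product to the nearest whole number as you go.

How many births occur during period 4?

Period 1:
Births: 4150 × 0.103 = 427
10–19: 3150 × 0.96 = 3024
20–29: 1950 × 0.958 = 1868
30–39: 4150 × 0.948 = 3934
40–49: 3450 × 0.939 = 3240
50–59: 5400 × 0.953 = 5146
60–69: 4850 × 0.939 = 4554
Net migration: 20–29 + 90 → 1958; 50–59 + 162 → 5308
→ [427, 3024, 1958, 3934, 3240, 5308, 4554]
Period 2:
Births: 1958 × 0.103 = 202
10–19: 427 × 0.96 = 410
20–29: 3024 × 0.958 = 2897
30–39: 1958 × 0.948 = 1856
40–49: 3934 × 0.939 = 3694
50–59: 3240 × 0.953 = 3088
60–69: 5308 × 0.939 = 4984
Net migration: 20–29 + 90 → 2987; 50–59 + 162 → 3250
→ [202, 410, 2987, 1856, 3694, 3250, 4984]
Period 3:
Births: 2987 × 0.103 = 308
10–19: 202 × 0.96 = 194
20–29: 410 × 0.958 = 393
30–39: 2987 × 0.948 = 2832
40–49: 1856 × 0.939 = 1743
50–59: 3694 × 0.953 = 3520
60–69: 3250 × 0.939 = 3052
Net migration: 20–29 + 90 → 483; 50–59 + 162 → 3682
→ [308, 194, 483, 2832, 1743, 3682, 3052]
Period 4:
Births: 483 × 0.103 = 50
10–19: 308 × 0.96 = 296
20–29: 194 × 0.958 = 186
30–39: 483 × 0.948 = 458
40–49: 2832 × 0.939 = 2659
50–59: 1743 × 0.953 = 1661
60–69: 3682 × 0.939 = 3457
Net migration: 20–29 + 90 → 276; 50–59 + 162 → 1823
→ [50, 296, 276, 458, 2659, 1823, 3457]

50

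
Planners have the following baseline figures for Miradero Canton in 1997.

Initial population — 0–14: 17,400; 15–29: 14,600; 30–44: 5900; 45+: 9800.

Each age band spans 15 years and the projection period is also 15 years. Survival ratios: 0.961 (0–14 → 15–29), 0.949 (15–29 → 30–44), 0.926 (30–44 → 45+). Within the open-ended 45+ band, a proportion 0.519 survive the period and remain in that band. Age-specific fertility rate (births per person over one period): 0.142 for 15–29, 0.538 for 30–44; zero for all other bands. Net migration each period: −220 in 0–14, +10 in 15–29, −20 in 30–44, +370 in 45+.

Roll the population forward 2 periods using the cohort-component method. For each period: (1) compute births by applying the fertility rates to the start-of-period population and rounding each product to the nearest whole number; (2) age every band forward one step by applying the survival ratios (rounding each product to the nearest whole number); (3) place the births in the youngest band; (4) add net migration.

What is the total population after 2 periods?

Period 1.
Births: 14600 × 0.142 = 2073  |  5900 × 0.538 = 3174 — total 5247
15–29: 17400 × 0.961 = 16721
30–44: 14600 × 0.949 = 13855
45+: 5900 × 0.926 + 9800 × 0.519 = 5463 + 5086 = 10549
Net migration: 0–14 − 220 → 5027; 15–29 + 10 → 16731; 30–44 − 20 → 13835; 45+ + 370 → 10919
Giving 5027 / 16731 / 13835 / 10919.
Period 2.
Births: 16731 × 0.142 = 2376  |  13835 × 0.538 = 7443 — total 9819
15–29: 5027 × 0.961 = 4831
30–44: 16731 × 0.949 = 15878
45+: 13835 × 0.926 + 10919 × 0.519 = 12811 + 5667 = 18478
Net migration: 0–14 − 220 → 9599; 15–29 + 10 → 4841; 30–44 − 20 → 15858; 45+ + 370 → 18848
Giving 9599 / 4841 / 15858 / 18848.
Total after period 2: 9599 + 4841 + 15858 + 18848 = 49146

49146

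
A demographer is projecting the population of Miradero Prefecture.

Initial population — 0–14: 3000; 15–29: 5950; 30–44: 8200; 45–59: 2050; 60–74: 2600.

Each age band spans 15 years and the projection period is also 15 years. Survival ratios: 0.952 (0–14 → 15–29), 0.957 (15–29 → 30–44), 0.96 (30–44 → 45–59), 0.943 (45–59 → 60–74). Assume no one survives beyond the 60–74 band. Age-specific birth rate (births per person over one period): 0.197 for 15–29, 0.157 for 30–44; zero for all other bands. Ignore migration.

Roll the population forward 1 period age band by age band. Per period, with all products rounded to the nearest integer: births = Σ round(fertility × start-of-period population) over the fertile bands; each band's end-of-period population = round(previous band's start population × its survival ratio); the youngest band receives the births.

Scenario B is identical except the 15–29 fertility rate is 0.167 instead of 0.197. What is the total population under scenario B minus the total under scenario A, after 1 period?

-178

[period 1]
Births: 5950 × 0.197 = 1172 ; 8200 × 0.157 = 1287 → total 2459
15–29: 3000 × 0.952 = 2856
30–44: 5950 × 0.957 = 5694
45–59: 8200 × 0.96 = 7872
60–74: 2050 × 0.943 = 1933
End of period: [2459, 2856, 5694, 7872, 1933]
Scenario A total after 1 period: 20814
Scenario B projection —
[period 1]
Births: 5950 × 0.167 = 994 ; 8200 × 0.157 = 1287 → total 2281
15–29: 3000 × 0.952 = 2856
30–44: 5950 × 0.957 = 5694
45–59: 8200 × 0.96 = 7872
60–74: 2050 × 0.943 = 1933
End of period: [2281, 2856, 5694, 7872, 1933]
Scenario B total after 1 period: 20636
Difference B − A = 20636 − 20814 = -178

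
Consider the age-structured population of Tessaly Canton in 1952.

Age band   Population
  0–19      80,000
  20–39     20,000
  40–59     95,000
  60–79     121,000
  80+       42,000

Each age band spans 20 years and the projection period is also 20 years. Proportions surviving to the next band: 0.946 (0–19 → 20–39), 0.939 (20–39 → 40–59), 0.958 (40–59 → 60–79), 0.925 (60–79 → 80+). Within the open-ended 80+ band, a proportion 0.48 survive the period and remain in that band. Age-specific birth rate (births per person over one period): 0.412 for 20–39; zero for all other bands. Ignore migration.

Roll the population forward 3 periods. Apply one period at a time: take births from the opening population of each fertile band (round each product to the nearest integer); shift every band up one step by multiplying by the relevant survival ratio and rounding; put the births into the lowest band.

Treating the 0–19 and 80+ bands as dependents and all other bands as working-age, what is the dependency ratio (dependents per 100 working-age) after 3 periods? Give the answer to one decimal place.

86.5

Period 1.
Births: 20000 × 0.412 = 8240
20–39: 80000 × 0.946 = 75680
40–59: 20000 × 0.939 = 18780
60–79: 95000 × 0.958 = 91010
80+: 121000 × 0.925 + 42000 × 0.48 = 111925 + 20160 = 132085
→ [8240, 75680, 18780, 91010, 132085]
Period 2.
Births: 75680 × 0.412 = 31180
20–39: 8240 × 0.946 = 7795
40–59: 75680 × 0.939 = 71064
60–79: 18780 × 0.958 = 17991
80+: 91010 × 0.925 + 132085 × 0.48 = 84184 + 63401 = 147585
→ [31180, 7795, 71064, 17991, 147585]
Period 3.
Births: 7795 × 0.412 = 3212
20–39: 31180 × 0.946 = 29496
40–59: 7795 × 0.939 = 7320
60–79: 71064 × 0.958 = 68079
80+: 17991 × 0.925 + 147585 × 0.48 = 16642 + 70841 = 87483
→ [3212, 29496, 7320, 68079, 87483]
Dependents (band 0–19 + band 80+) = 3212 + 87483 = 90695; working-age = 104895; ratio = 90695/104895 × 100 = 86.5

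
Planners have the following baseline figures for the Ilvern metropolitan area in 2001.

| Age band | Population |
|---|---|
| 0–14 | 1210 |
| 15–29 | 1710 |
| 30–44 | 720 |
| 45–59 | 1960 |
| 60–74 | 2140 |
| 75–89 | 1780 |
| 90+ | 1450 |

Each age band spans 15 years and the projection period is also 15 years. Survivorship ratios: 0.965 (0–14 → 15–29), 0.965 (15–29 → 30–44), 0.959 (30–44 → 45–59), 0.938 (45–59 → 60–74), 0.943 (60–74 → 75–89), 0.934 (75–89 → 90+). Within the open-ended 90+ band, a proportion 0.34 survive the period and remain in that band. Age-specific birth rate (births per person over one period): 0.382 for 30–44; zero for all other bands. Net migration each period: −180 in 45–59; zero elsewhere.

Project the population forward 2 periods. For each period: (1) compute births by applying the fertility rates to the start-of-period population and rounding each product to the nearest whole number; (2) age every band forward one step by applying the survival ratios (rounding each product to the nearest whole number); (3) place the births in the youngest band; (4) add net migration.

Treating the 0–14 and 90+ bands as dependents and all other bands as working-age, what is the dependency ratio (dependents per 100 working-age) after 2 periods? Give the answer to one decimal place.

64.9

Call the bands 1 to 7, youngest first.
After projecting period 1:
Births: 720 × 0.382 = 275
Band 2: 1210 × 0.965 = 1168
Band 3: 1710 × 0.965 = 1650
Band 4: 720 × 0.959 = 690
Band 5: 1960 × 0.938 = 1838
Band 6: 2140 × 0.943 = 2018
Band 7: 1780 × 0.934 + 1450 × 0.34 = 1663 + 493 = 2156
Net migration: Band 4 − 180 → 510
Giving 275 / 1168 / 1650 / 510 / 1838 / 2018 / 2156.
After projecting period 2:
Births: 1650 × 0.382 = 630
Band 2: 275 × 0.965 = 265
Band 3: 1168 × 0.965 = 1127
Band 4: 1650 × 0.959 = 1582
Band 5: 510 × 0.938 = 478
Band 6: 1838 × 0.943 = 1733
Band 7: 2018 × 0.934 + 2156 × 0.34 = 1885 + 733 = 2618
Net migration: Band 4 − 180 → 1402
Giving 630 / 265 / 1127 / 1402 / 478 / 1733 / 2618.
Dependents (band 0–14 + band 90+) = 630 + 2618 = 3248; working-age = 5005; ratio = 3248/5005 × 100 = 64.9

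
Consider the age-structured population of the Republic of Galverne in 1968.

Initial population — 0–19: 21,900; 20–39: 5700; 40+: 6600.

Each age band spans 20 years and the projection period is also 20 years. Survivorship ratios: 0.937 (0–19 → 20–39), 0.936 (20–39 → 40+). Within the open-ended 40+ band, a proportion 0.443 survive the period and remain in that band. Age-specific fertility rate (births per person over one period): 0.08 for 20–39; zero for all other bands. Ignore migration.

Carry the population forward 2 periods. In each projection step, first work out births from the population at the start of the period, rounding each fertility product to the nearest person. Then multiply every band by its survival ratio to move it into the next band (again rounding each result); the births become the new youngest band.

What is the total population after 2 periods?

24935

Period 1:
Births: 5700 * 0.08 = 456
20–39: 21900 * 0.937 = 20520
40+: 5700 * 0.936 + 6600 * 0.443 = 5335 + 2924 = 8259
Giving 456 / 20520 / 8259.
Period 2:
Births: 20520 * 0.08 = 1642
20–39: 456 * 0.937 = 427
40+: 20520 * 0.936 + 8259 * 0.443 = 19207 + 3659 = 22866
Giving 1642 / 427 / 22866.
Total after period 2: 1642 + 427 + 22866 = 24935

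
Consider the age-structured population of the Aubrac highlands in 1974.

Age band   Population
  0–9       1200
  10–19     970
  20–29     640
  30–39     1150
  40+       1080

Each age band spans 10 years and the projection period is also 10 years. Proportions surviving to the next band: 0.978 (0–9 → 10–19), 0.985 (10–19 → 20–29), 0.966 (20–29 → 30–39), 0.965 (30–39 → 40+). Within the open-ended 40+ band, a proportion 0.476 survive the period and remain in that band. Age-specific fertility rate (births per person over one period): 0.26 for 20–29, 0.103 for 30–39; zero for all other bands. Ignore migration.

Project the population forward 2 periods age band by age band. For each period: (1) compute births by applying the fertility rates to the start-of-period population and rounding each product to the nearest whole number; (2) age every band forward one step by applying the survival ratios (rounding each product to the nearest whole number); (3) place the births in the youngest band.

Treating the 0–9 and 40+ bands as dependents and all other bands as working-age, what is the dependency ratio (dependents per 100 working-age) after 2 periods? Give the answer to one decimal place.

71.3

Period 1.
Births: 640 × 0.26 = 166  |  1150 × 0.103 = 118 → 284
10–19: 1200 × 0.978 = 1174
20–29: 970 × 0.985 = 955
30–39: 640 × 0.966 = 618
40+: 1150 × 0.965 + 1080 × 0.476 = 1110 + 514 = 1624
Population now: 0–9=284, 10–19=1174, 20–29=955, 30–39=618, 40+=1624
Period 2.
Births: 955 × 0.26 = 248  |  618 × 0.103 = 64 → 312
10–19: 284 × 0.978 = 278
20–29: 1174 × 0.985 = 1156
30–39: 955 × 0.966 = 923
40+: 618 × 0.965 + 1624 × 0.476 = 596 + 773 = 1369
Population now: 0–9=312, 10–19=278, 20–29=1156, 30–39=923, 40+=1369
Dependents (band 0–9 + band 40+) = 312 + 1369 = 1681; working-age = 2357; ratio = 1681/2357 × 100 = 71.3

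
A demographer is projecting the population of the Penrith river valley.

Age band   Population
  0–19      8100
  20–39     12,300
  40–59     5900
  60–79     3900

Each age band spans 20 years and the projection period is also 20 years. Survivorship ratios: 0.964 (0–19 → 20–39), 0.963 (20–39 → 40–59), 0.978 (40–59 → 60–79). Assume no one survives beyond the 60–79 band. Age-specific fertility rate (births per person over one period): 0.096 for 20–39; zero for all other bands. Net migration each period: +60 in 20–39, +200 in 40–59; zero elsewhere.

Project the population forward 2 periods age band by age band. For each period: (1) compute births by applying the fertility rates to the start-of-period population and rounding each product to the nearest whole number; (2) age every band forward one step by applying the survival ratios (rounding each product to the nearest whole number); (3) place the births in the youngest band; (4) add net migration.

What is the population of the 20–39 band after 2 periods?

1198

Numbering the bands 1..4 from youngest to oldest:
[period 1]
Births: 12300 * 0.096 = 1181
Band 2: 8100 * 0.964 = 7808
Band 3: 12300 * 0.963 = 11845
Band 4: 5900 * 0.978 = 5770
Net migration: Band 2 + 60 → 7868; Band 3 + 200 → 12045
Giving 1181 / 7868 / 12045 / 5770.
[period 2]
Births: 7868 * 0.096 = 755
Band 2: 1181 * 0.964 = 1138
Band 3: 7868 * 0.963 = 7577
Band 4: 12045 * 0.978 = 11780
Net migration: Band 2 + 60 → 1198; Band 3 + 200 → 7777
Giving 755 / 1198 / 7777 / 11780.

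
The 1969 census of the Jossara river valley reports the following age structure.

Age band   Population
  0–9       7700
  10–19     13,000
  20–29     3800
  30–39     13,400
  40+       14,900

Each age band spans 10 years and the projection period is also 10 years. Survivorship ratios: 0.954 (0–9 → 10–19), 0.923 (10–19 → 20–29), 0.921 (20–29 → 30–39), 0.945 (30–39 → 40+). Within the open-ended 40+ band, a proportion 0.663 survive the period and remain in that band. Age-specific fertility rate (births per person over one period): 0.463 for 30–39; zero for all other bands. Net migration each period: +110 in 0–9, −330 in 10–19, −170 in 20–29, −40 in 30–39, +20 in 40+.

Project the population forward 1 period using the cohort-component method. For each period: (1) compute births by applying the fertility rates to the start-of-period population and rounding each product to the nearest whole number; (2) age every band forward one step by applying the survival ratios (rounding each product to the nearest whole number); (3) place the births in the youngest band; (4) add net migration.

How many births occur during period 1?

(Groups numbered youngest = 1 to oldest = 5.)
[period 1]
Births: 13400 × 0.463 = 6204
Group 2: 7700 × 0.954 = 7346
Group 3: 13000 × 0.923 = 11999
Group 4: 3800 × 0.921 = 3500
Group 5: 13400 × 0.945 + 14900 × 0.663 = 12663 + 9879 = 22542
Net migration: Group 1 + 110 → 6314; Group 2 − 330 → 7016; Group 3 − 170 → 11829; Group 4 − 40 → 3460; Group 5 + 20 → 22562
End of period: [6314, 7016, 11829, 3460, 22562]

6204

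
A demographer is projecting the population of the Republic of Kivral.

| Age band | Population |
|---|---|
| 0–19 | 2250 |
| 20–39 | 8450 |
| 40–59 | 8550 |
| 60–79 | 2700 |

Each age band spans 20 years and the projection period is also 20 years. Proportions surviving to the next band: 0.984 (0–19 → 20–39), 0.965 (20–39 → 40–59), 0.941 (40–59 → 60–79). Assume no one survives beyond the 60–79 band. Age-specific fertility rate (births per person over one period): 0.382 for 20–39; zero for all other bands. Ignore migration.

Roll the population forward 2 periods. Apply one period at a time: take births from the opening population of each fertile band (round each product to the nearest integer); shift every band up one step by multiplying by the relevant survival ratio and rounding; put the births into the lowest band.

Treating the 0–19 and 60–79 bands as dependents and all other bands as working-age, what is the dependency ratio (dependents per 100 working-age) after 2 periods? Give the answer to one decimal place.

160.3

— Period 1 —
Births: 8450 × 0.382 = 3228
20–39: 2250 × 0.984 = 2214
40–59: 8450 × 0.965 = 8154
60–79: 8550 × 0.941 = 8046
End of period: [3228, 2214, 8154, 8046]
— Period 2 —
Births: 2214 × 0.382 = 846
20–39: 3228 × 0.984 = 3176
40–59: 2214 × 0.965 = 2137
60–79: 8154 × 0.941 = 7673
End of period: [846, 3176, 2137, 7673]
Dependents (band 0–19 + band 60–79) = 846 + 7673 = 8519; working-age = 5313; ratio = 8519/5313 × 100 = 160.3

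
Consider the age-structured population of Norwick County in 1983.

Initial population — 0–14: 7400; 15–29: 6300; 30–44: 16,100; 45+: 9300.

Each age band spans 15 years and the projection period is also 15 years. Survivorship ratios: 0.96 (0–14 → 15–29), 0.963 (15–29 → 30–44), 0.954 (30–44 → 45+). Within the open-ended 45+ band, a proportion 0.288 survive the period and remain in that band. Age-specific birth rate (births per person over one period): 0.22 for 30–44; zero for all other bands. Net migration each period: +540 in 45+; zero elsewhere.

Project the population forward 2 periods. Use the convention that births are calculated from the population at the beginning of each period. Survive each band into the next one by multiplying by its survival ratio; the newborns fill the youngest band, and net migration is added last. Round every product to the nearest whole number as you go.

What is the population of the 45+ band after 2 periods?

11678

[period 1]
Births: 16100 × 0.22 = 3542
15–29: 7400 × 0.96 = 7104
30–44: 6300 × 0.963 = 6067
45+: 16100 × 0.954 + 9300 × 0.288 = 15359 + 2678 = 18037
Net migration: 45+ + 540 → 18577
→ [3542, 7104, 6067, 18577]
[period 2]
Births: 6067 × 0.22 = 1335
15–29: 3542 × 0.96 = 3400
30–44: 7104 × 0.963 = 6841
45+: 6067 × 0.954 + 18577 × 0.288 = 5788 + 5350 = 11138
Net migration: 45+ + 540 → 11678
→ [1335, 3400, 6841, 11678]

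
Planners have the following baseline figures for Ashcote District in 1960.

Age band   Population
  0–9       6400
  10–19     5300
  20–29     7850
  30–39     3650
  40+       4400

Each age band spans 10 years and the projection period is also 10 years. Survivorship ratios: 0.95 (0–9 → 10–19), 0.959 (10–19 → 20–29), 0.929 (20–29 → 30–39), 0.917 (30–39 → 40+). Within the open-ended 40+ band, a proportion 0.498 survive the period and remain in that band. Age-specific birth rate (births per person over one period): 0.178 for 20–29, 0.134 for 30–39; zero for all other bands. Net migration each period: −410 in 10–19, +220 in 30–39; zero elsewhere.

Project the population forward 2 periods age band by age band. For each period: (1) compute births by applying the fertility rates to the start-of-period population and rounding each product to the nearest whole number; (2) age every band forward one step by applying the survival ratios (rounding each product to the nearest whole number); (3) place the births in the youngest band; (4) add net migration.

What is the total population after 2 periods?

Let group 1 be 0–9 through group 5 = 40+.
[period 1]
Births: 7850 × 0.178 = 1397, 3650 × 0.134 = 489 ⇒ total 1886
Group 2: 6400 × 0.95 = 6080
Group 3: 5300 × 0.959 = 5083
Group 4: 7850 × 0.929 = 7293
Group 5: 3650 × 0.917 + 4400 × 0.498 = 3347 + 2191 = 5538
Net migration: Group 2 − 410 → 5670; Group 4 + 220 → 7513
End of period: [1886, 5670, 5083, 7513, 5538]
[period 2]
Births: 5083 × 0.178 = 905, 7513 × 0.134 = 1007 ⇒ total 1912
Group 2: 1886 × 0.95 = 1792
Group 3: 5670 × 0.959 = 5438
Group 4: 5083 × 0.929 = 4722
Group 5: 7513 × 0.917 + 5538 × 0.498 = 6889 + 2758 = 9647
Net migration: Group 2 − 410 → 1382; Group 4 + 220 → 4942
End of period: [1912, 1382, 5438, 4942, 9647]
Total after period 2: 1912 + 1382 + 5438 + 4942 + 9647 = 23321

23321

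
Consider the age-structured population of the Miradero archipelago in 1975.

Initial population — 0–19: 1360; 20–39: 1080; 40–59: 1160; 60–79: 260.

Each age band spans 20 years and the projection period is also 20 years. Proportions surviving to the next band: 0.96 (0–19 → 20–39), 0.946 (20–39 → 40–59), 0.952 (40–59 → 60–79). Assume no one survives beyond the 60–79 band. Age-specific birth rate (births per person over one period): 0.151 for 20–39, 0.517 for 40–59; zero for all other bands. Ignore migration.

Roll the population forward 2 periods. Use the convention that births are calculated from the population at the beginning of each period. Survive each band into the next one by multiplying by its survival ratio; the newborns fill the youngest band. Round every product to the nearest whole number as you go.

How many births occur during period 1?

Period 1.
Births: 1080 × 0.151 = 163 ; 1160 × 0.517 = 600 → total 763
20–39: 1360 × 0.96 = 1306
40–59: 1080 × 0.946 = 1022
60–79: 1160 × 0.952 = 1104
End of period: [763, 1306, 1022, 1104]

763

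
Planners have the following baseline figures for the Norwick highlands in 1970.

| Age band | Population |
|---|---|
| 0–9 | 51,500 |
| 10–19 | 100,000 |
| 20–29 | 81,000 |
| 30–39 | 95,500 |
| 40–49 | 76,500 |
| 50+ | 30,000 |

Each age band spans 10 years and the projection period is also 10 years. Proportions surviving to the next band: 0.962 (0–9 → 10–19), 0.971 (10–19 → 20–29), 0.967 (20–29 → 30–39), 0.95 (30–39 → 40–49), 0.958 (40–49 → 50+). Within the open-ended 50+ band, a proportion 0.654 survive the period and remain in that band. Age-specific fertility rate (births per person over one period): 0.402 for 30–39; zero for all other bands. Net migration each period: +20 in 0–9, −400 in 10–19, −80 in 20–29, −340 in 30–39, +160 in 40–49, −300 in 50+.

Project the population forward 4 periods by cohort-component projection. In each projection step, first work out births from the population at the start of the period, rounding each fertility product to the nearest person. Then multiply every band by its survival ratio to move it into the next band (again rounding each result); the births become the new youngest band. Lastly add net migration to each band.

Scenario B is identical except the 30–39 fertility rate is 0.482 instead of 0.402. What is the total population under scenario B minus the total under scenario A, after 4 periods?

After projecting period 1:
Births: 95500 × 0.402 = 38391
10–19: 51500 × 0.962 = 49543
20–29: 100000 × 0.971 = 97100
30–39: 81000 × 0.967 = 78327
40–49: 95500 × 0.95 = 90725
50+: 76500 × 0.958 + 30000 × 0.654 = 73287 + 19620 = 92907
Net migration: 0–9 + 20 → 38411; 10–19 − 400 → 49143; 20–29 − 80 → 97020; 30–39 − 340 → 77987; 40–49 + 160 → 90885; 50+ − 300 → 92607
→ [38411, 49143, 97020, 77987, 90885, 92607]
After projecting period 2:
Births: 77987 × 0.402 = 31351
10–19: 38411 × 0.962 = 36951
20–29: 49143 × 0.971 = 47718
30–39: 97020 × 0.967 = 93818
40–49: 77987 × 0.95 = 74088
50+: 90885 × 0.958 + 92607 × 0.654 = 87068 + 60565 = 147633
Net migration: 0–9 + 20 → 31371; 10–19 − 400 → 36551; 20–29 − 80 → 47638; 30–39 − 340 → 93478; 40–49 + 160 → 74248; 50+ − 300 → 147333
→ [31371, 36551, 47638, 93478, 74248, 147333]
After projecting period 3:
Births: 93478 × 0.402 = 37578
10–19: 31371 × 0.962 = 30179
20–29: 36551 × 0.971 = 35491
30–39: 47638 × 0.967 = 46066
40–49: 93478 × 0.95 = 88804
50+: 74248 × 0.958 + 147333 × 0.654 = 71130 + 96356 = 167486
Net migration: 0–9 + 20 → 37598; 10–19 − 400 → 29779; 20–29 − 80 → 35411; 30–39 − 340 → 45726; 40–49 + 160 → 88964; 50+ − 300 → 167186
→ [37598, 29779, 35411, 45726, 88964, 167186]
After projecting period 4:
Births: 45726 × 0.402 = 18382
10–19: 37598 × 0.962 = 36169
20–29: 29779 × 0.971 = 28915
30–39: 35411 × 0.967 = 34242
40–49: 45726 × 0.95 = 43440
50+: 88964 × 0.958 + 167186 × 0.654 = 85228 + 109340 = 194568
Net migration: 0–9 + 20 → 18402; 10–19 − 400 → 35769; 20–29 − 80 → 28835; 30–39 − 340 → 33902; 40–49 + 160 → 43600; 50+ − 300 → 194268
→ [18402, 35769, 28835, 33902, 43600, 194268]
Scenario A total after 4 periods: 354776
Scenario B projection —
After projecting period 1:
Births: 95500 × 0.482 = 46031
10–19: 51500 × 0.962 = 49543
20–29: 100000 × 0.971 = 97100
30–39: 81000 × 0.967 = 78327
40–49: 95500 × 0.95 = 90725
50+: 76500 × 0.958 + 30000 × 0.654 = 73287 + 19620 = 92907
Net migration: 0–9 + 20 → 46051; 10–19 − 400 → 49143; 20–29 − 80 → 97020; 30–39 − 340 → 77987; 40–49 + 160 → 90885; 50+ − 300 → 92607
→ [46051, 49143, 97020, 77987, 90885, 92607]
After projecting period 2:
Births: 77987 × 0.482 = 37590
10–19: 46051 × 0.962 = 44301
20–29: 49143 × 0.971 = 47718
30–39: 97020 × 0.967 = 93818
40–49: 77987 × 0.95 = 74088
50+: 90885 × 0.958 + 92607 × 0.654 = 87068 + 60565 = 147633
Net migration: 0–9 + 20 → 37610; 10–19 − 400 → 43901; 20–29 − 80 → 47638; 30–39 − 340 → 93478; 40–49 + 160 → 74248; 50+ − 300 → 147333
→ [37610, 43901, 47638, 93478, 74248, 147333]
After projecting period 3:
Births: 93478 × 0.482 = 45056
10–19: 37610 × 0.962 = 36181
20–29: 43901 × 0.971 = 42628
30–39: 47638 × 0.967 = 46066
40–49: 93478 × 0.95 = 88804
50+: 74248 × 0.958 + 147333 × 0.654 = 71130 + 96356 = 167486
Net migration: 0–9 + 20 → 45076; 10–19 − 400 → 35781; 20–29 − 80 → 42548; 30–39 − 340 → 45726; 40–49 + 160 → 88964; 50+ − 300 → 167186
→ [45076, 35781, 42548, 45726, 88964, 167186]
After projecting period 4:
Births: 45726 × 0.482 = 22040
10–19: 45076 × 0.962 = 43363
20–29: 35781 × 0.971 = 34743
30–39: 42548 × 0.967 = 41144
40–49: 45726 × 0.95 = 43440
50+: 88964 × 0.958 + 167186 × 0.654 = 85228 + 109340 = 194568
Net migration: 0–9 + 20 → 22060; 10–19 − 400 → 42963; 20–29 − 80 → 34663; 30–39 − 340 → 40804; 40–49 + 160 → 43600; 50+ − 300 → 194268
→ [22060, 42963, 34663, 40804, 43600, 194268]
Scenario B total after 4 periods: 378358
Difference B − A = 378358 − 354776 = 23582

23582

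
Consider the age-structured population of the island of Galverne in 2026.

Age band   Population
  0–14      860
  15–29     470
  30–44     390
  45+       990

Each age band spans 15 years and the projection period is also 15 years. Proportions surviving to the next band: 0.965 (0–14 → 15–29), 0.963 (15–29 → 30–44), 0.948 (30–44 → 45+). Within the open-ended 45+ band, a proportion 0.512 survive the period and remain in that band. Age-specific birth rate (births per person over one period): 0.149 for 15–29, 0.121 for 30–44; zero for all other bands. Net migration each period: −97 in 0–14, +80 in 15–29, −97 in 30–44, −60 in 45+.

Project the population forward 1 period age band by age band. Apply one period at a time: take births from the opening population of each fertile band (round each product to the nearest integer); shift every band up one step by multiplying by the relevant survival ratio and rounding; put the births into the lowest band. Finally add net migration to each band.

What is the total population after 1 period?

Numbering the bands 1..4 from youngest to oldest:
[period 1]
Births: 470 × 0.149 = 70  |  390 × 0.121 = 47 → total 117
Band 2: 860 × 0.965 = 830
Band 3: 470 × 0.963 = 453
Band 4: 390 × 0.948 + 990 × 0.512 = 370 + 507 = 877
Net migration: Band 1 − 97 → 20; Band 2 + 80 → 910; Band 3 − 97 → 356; Band 4 − 60 → 817
Population now: 0–14=20, 15–29=910, 30–44=356, 45+=817
Total after period 1: 20 + 910 + 356 + 817 = 2103

2103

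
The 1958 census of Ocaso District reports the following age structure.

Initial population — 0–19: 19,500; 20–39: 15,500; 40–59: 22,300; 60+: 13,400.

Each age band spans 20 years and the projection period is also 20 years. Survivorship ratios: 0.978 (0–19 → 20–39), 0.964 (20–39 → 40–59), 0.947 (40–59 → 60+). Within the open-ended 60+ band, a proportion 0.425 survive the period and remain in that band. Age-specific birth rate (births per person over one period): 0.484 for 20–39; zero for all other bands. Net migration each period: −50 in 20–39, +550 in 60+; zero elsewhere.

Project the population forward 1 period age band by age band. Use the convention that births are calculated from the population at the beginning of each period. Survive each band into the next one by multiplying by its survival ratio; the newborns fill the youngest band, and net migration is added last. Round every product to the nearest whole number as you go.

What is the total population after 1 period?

68828

— Period 1 —
Births: 15500 * 0.484 = 7502
20–39: 19500 * 0.978 = 19071
40–59: 15500 * 0.964 = 14942
60+: 22300 * 0.947 + 13400 * 0.425 = 21118 + 5695 = 26813
Net migration: 20–39 − 50 → 19021; 60+ + 550 → 27363
End of period: [7502, 19021, 14942, 27363]
Total after period 1: 7502 + 19021 + 14942 + 27363 = 68828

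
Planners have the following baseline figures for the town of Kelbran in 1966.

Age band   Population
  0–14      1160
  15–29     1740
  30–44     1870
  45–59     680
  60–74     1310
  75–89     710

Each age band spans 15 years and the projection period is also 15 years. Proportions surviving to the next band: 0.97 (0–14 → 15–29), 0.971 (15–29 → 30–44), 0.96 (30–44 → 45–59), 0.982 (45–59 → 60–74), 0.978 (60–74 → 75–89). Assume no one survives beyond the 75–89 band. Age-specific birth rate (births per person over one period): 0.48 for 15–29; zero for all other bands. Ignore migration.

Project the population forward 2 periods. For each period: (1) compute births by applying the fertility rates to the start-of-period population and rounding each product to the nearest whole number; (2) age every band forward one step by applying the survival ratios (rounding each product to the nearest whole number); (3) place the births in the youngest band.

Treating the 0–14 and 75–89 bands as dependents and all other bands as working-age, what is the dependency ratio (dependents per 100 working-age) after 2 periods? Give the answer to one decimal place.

22.6

[period 1]
Births: 1740 * 0.48 = 835
15–29: 1160 * 0.97 = 1125
30–44: 1740 * 0.971 = 1690
45–59: 1870 * 0.96 = 1795
60–74: 680 * 0.982 = 668
75–89: 1310 * 0.978 = 1281
Population now: 0–14=835, 15–29=1125, 30–44=1690, 45–59=1795, 60–74=668, 75–89=1281
[period 2]
Births: 1125 * 0.48 = 540
15–29: 835 * 0.97 = 810
30–44: 1125 * 0.971 = 1092
45–59: 1690 * 0.96 = 1622
60–74: 1795 * 0.982 = 1763
75–89: 668 * 0.978 = 653
Population now: 0–14=540, 15–29=810, 30–44=1092, 45–59=1622, 60–74=1763, 75–89=653
Dependents (band 0–14 + band 75–89) = 540 + 653 = 1193; working-age = 5287; ratio = 1193/5287 × 100 = 22.6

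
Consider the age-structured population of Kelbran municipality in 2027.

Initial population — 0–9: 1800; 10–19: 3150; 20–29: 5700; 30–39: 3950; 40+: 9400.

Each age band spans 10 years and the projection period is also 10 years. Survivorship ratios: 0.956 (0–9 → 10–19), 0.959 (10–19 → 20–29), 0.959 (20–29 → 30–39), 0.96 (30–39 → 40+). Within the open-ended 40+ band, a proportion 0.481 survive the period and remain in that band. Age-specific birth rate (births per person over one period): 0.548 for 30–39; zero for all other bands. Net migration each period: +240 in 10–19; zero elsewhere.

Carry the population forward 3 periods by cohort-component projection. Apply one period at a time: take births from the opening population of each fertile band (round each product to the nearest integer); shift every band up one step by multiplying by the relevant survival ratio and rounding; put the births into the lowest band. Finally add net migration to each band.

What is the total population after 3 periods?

15938

Numbering the groups 1..5 from youngest to oldest:
[period 1]
Births: 3950 × 0.548 = 2165
Group 2: 1800 × 0.956 = 1721
Group 3: 3150 × 0.959 = 3021
Group 4: 5700 × 0.959 = 5466
Group 5: 3950 × 0.96 + 9400 × 0.481 = 3792 + 4521 = 8313
Net migration: Group 2 + 240 → 1961
Population now: 0–9=2165, 10–19=1961, 20–29=3021, 30–39=5466, 40+=8313
[period 2]
Births: 5466 × 0.548 = 2995
Group 2: 2165 × 0.956 = 2070
Group 3: 1961 × 0.959 = 1881
Group 4: 3021 × 0.959 = 2897
Group 5: 5466 × 0.96 + 8313 × 0.481 = 5247 + 3999 = 9246
Net migration: Group 2 + 240 → 2310
Population now: 0–9=2995, 10–19=2310, 20–29=1881, 30–39=2897, 40+=9246
[period 3]
Births: 2897 × 0.548 = 1588
Group 2: 2995 × 0.956 = 2863
Group 3: 2310 × 0.959 = 2215
Group 4: 1881 × 0.959 = 1804
Group 5: 2897 × 0.96 + 9246 × 0.481 = 2781 + 4447 = 7228
Net migration: Group 2 + 240 → 3103
Population now: 0–9=1588, 10–19=3103, 20–29=2215, 30–39=1804, 40+=7228
Total after period 3: 1588 + 3103 + 2215 + 1804 + 7228 = 15938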